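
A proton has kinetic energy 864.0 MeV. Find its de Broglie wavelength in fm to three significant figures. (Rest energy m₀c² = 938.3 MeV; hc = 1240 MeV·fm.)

λ = 0.806 fm

Total energy E = KE + m₀c² = 864.0 + 938.3 = 1802.3 MeV.
(pc)² = E² − (m₀c²)² = (1802.3)² − (938.3)² = 2.368 × 10⁶ MeV², so pc = 1539 MeV.
λ = hc/(pc) = 1240 MeV·fm / 1539 MeV = 0.806 fm.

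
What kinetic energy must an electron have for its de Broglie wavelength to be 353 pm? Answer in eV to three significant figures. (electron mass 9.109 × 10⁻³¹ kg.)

KE = 12.1 eV

p = h/λ = 6.626 × 10⁻³⁴ / 3.530 × 10⁻¹⁰ = 1.877 × 10⁻²⁴ kg·m/s.
KE = p²/(2m) = (1.877 × 10⁻²⁴)² / (2 × 9.109 × 10⁻³¹) = 1.934 × 10⁻¹⁸ J = 12.1 eV.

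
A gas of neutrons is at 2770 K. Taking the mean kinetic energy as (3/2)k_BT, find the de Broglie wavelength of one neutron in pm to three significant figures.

λ = 47.8 pm

KE = (3/2)k_BT = 1.5 × 1.381 × 10⁻²³ × 2770 = 5.738 × 10⁻²⁰ J.
p = √(2mKE) = √(2 × 1.675 × 10⁻²⁷ × 5.738 × 10⁻²⁰) = 1.386 × 10⁻²³ kg·m/s.
λ = h/p = 4.78 × 10⁻¹¹ m = 47.8 pm.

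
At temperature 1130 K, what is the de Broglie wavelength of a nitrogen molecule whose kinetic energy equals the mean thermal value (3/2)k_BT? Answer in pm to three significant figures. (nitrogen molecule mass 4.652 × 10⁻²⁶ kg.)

KE = (3/2)k_BT = 1.5 × 1.381 × 10⁻²³ × 1130 = 2.341 × 10⁻²⁰ J.
p = √(2mKE) = √(2 × 4.652 × 10⁻²⁶ × 2.341 × 10⁻²⁰) = 4.667 × 10⁻²³ kg·m/s.
λ = h/p = 1.42 × 10⁻¹¹ m = 14.2 pm.

λ = 14.2 pm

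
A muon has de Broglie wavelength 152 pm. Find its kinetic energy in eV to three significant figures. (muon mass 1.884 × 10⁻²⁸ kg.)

p = h/λ = 6.626 × 10⁻³⁴ / 1.520 × 10⁻¹⁰ = 4.359 × 10⁻²⁴ kg·m/s.
KE = p²/(2m) = (4.359 × 10⁻²⁴)² / (2 × 1.884 × 10⁻²⁸) = 5.043 × 10⁻²⁰ J = 0.315 eV.

KE = 0.315 eV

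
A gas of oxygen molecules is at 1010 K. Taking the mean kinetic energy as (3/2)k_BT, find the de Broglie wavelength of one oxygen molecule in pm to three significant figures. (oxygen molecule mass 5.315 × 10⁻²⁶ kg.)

λ = 14.1 pm

KE = (3/2)k_BT = 1.5 × 1.381 × 10⁻²³ × 1010 = 2.092 × 10⁻²⁰ J.
p = √(2mKE) = √(2 × 5.315 × 10⁻²⁶ × 2.092 × 10⁻²⁰) = 4.716 × 10⁻²³ kg·m/s.
λ = h/p = 1.41 × 10⁻¹¹ m = 14.1 pm.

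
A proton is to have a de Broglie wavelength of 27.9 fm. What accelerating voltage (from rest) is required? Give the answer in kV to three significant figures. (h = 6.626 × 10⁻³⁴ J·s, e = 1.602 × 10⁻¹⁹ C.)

V = 1050 kV

p = h/λ = 6.626 × 10⁻³⁴ / 2.790 × 10⁻¹⁴ = 2.375 × 10⁻²⁰ kg·m/s.
KE = p²/(2m) = 1.686 × 10⁻¹³ J.
V = KE/e = 1.686 × 10⁻¹³ / (1.602 × 10⁻¹⁹) = 1050 kV.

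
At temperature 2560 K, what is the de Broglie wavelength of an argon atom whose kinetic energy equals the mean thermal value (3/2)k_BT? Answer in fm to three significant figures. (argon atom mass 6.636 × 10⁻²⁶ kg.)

λ = 7900 fm

KE = (3/2)k_BT = 1.5 × 1.381 × 10⁻²³ × 2560 = 5.303 × 10⁻²⁰ J.
p = √(2mKE) = √(2 × 6.636 × 10⁻²⁶ × 5.303 × 10⁻²⁰) = 8.389 × 10⁻²³ kg·m/s.
λ = h/p = 7.90 × 10⁻¹² m = 7900 fm.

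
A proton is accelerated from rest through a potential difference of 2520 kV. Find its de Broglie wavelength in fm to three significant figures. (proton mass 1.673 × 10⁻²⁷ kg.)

λ = 18.0 fm

KE = eV = 1.602 × 10⁻¹⁹ × 2.520 × 10⁶ = 4.037 × 10⁻¹³ J.
p = √(2mKE) = √(2 × 1.673 × 10⁻²⁷ × 4.037 × 10⁻¹³) = 3.675 × 10⁻²⁰ kg·m/s.
λ = h/p = 6.626 × 10⁻³⁴ / 3.675 × 10⁻²⁰ = 1.80 × 10⁻¹⁴ m = 18.0 fm.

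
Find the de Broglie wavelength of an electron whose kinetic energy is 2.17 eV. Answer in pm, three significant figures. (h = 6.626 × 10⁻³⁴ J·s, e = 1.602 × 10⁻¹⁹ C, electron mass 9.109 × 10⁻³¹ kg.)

KE = 2.17 eV = 3.476 × 10⁻¹⁹ J.
p = √(2mKE) = √(2 × 9.109 × 10⁻³¹ × 3.476 × 10⁻¹⁹) = 7.958 × 10⁻²⁵ kg·m/s.
λ = h/p = 6.626 × 10⁻³⁴ / 7.958 × 10⁻²⁵ = 8.33 × 10⁻¹⁰ m = 833 pm.

λ = 833 pm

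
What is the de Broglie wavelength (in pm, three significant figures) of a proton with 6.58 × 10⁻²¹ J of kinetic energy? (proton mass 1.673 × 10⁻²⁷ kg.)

p = √(2mKE) = √(2 × 1.673 × 10⁻²⁷ × 6.580 × 10⁻²¹) = 4.692 × 10⁻²⁴ kg·m/s.
λ = h/p = 6.626 × 10⁻³⁴ / 4.692 × 10⁻²⁴ = 1.41 × 10⁻¹⁰ m = 141 pm.

λ = 141 pm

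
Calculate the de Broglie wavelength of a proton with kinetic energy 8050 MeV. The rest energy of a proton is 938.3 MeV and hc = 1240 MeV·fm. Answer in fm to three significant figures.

Total energy E = KE + m₀c² = 8050 + 938.3 = 8988.3 MeV.
(pc)² = E² − (m₀c²)² = (8988.3)² − (938.3)² = 7.991 × 10⁷ MeV², so pc = 8939 MeV.
λ = hc/(pc) = 1240 MeV·fm / 8939 MeV = 0.139 fm.

λ = 0.139 fm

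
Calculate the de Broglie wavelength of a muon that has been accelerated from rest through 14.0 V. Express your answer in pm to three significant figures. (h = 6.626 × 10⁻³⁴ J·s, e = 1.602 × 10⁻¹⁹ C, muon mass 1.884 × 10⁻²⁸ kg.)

KE = eV = 1.602 × 10⁻¹⁹ × 14.00 = 2.243 × 10⁻¹⁸ J.
p = √(2mKE) = √(2 × 1.884 × 10⁻²⁸ × 2.243 × 10⁻¹⁸) = 2.907 × 10⁻²³ kg·m/s.
λ = h/p = 6.626 × 10⁻³⁴ / 2.907 × 10⁻²³ = 2.28 × 10⁻¹¹ m = 22.8 pm.

λ = 22.8 pm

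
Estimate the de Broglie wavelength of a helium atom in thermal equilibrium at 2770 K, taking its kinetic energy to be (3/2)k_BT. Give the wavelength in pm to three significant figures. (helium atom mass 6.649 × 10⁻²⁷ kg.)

KE = (3/2)k_BT = 1.5 × 1.381 × 10⁻²³ × 2770 = 5.738 × 10⁻²⁰ J.
p = √(2mKE) = √(2 × 6.649 × 10⁻²⁷ × 5.738 × 10⁻²⁰) = 2.762 × 10⁻²³ kg·m/s.
λ = h/p = 2.40 × 10⁻¹¹ m = 24.0 pm.

λ = 24.0 pm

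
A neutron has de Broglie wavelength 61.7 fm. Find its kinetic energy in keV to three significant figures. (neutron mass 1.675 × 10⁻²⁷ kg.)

KE = 215 keV

p = h/λ = 6.626 × 10⁻³⁴ / 6.170 × 10⁻¹⁴ = 1.074 × 10⁻²⁰ kg·m/s.
KE = p²/(2m) = (1.074 × 10⁻²⁰)² / (2 × 1.675 × 10⁻²⁷) = 3.443 × 10⁻¹⁴ J = 215 keV.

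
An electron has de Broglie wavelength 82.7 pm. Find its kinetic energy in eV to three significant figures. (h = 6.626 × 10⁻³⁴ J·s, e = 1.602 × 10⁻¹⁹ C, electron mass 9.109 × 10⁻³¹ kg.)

p = h/λ = 6.626 × 10⁻³⁴ / 8.270 × 10⁻¹¹ = 8.012 × 10⁻²⁴ kg·m/s.
KE = p²/(2m) = (8.012 × 10⁻²⁴)² / (2 × 9.109 × 10⁻³¹) = 3.524 × 10⁻¹⁷ J = 220 eV.

KE = 220 eV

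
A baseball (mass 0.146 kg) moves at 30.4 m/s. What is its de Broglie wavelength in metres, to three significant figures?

λ = 1.49 × 10⁻³⁴ m

p = mv = 0.146 × 30.4 = 4.438 kg·m/s.
λ = h/p = 6.626 × 10⁻³⁴ / 4.438 = 1.49 × 10⁻³⁴ m.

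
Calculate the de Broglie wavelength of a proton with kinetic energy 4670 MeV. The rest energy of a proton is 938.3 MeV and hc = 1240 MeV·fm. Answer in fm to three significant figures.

Total energy E = KE + m₀c² = 4670 + 938.3 = 5608.3 MeV.
(pc)² = E² − (m₀c²)² = (5608.3)² − (938.3)² = 3.057 × 10⁷ MeV², so pc = 5529 MeV.
λ = hc/(pc) = 1240 MeV·fm / 5529 MeV = 0.224 fm.

λ = 0.224 fm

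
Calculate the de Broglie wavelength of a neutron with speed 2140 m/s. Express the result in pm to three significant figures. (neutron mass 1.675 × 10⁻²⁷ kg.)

p = mv = 1.675 × 10⁻²⁷ × 2140 = 3.584 × 10⁻²⁴ kg·m/s.
λ = h/p = 6.626 × 10⁻³⁴ / 3.584 × 10⁻²⁴ = 1.85 × 10⁻¹⁰ m = 185 pm.

λ = 185 pm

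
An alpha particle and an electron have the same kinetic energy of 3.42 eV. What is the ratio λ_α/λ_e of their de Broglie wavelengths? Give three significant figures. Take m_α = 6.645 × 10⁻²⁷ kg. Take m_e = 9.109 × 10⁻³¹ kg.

λ_α/λ_e = 0.0117

At fixed KE, p = √(2mKE) so λ = h/p ∝ 1/√m.
λ_α/λ_e = √(m_e/m_α) = √(9.109 × 10⁻³¹/6.645 × 10⁻²⁷) = √(1.371 × 10⁻⁴) = 0.0117.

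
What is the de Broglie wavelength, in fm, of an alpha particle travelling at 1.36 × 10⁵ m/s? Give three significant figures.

λ = 733 fm

p = mv = 6.645 × 10⁻²⁷ × 1.36 × 10⁵ = 9.037 × 10⁻²² kg·m/s.
λ = h/p = 6.626 × 10⁻³⁴ / 9.037 × 10⁻²² = 7.33 × 10⁻¹³ m = 733 fm.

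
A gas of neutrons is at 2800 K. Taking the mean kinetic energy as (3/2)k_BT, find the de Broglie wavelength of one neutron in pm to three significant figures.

λ = 47.5 pm

KE = (3/2)k_BT = 1.5 × 1.381 × 10⁻²³ × 2800 = 5.800 × 10⁻²⁰ J.
p = √(2mKE) = √(2 × 1.675 × 10⁻²⁷ × 5.800 × 10⁻²⁰) = 1.394 × 10⁻²³ kg·m/s.
λ = h/p = 4.75 × 10⁻¹¹ m = 47.5 pm.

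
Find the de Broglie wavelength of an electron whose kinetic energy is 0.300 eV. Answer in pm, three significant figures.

KE = 0.300 eV = 4.806 × 10⁻²⁰ J.
p = √(2mKE) = √(2 × 9.109 × 10⁻³¹ × 4.806 × 10⁻²⁰) = 2.959 × 10⁻²⁵ kg·m/s.
λ = h/p = 6.626 × 10⁻³⁴ / 2.959 × 10⁻²⁵ = 2.24 × 10⁻⁹ m = 2240 pm.

λ = 2240 pm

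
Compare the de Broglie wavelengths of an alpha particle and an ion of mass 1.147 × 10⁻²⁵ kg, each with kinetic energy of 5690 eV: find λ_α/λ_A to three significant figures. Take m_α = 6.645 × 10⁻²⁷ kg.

At fixed KE, p = √(2mKE) so λ = h/p ∝ 1/√m.
λ_α/λ_A = √(m_A/m_α) = √(1.147 × 10⁻²⁵/6.645 × 10⁻²⁷) = √(17.26) = 4.15.

λ_α/λ_A = 4.15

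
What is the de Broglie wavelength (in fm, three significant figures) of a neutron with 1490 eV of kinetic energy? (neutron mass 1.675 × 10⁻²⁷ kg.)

KE = 1490 eV = 2.387 × 10⁻¹⁶ J.
p = √(2mKE) = √(2 × 1.675 × 10⁻²⁷ × 2.387 × 10⁻¹⁶) = 8.942 × 10⁻²² kg·m/s.
λ = h/p = 6.626 × 10⁻³⁴ / 8.942 × 10⁻²² = 7.41 × 10⁻¹³ m = 741 fm.

λ = 741 fm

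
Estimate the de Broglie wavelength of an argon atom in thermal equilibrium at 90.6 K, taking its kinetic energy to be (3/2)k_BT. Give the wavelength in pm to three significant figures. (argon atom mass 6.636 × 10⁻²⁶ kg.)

KE = (3/2)k_BT = 1.5 × 1.381 × 10⁻²³ × 90.6 = 1.877 × 10⁻²¹ J.
p = √(2mKE) = √(2 × 6.636 × 10⁻²⁶ × 1.877 × 10⁻²¹) = 1.578 × 10⁻²³ kg·m/s.
λ = h/p = 4.20 × 10⁻¹¹ m = 42.0 pm.

λ = 42.0 pm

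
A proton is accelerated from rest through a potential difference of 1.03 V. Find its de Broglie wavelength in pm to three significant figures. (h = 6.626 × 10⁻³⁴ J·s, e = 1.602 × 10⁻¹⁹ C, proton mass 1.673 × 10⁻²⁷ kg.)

KE = eV = 1.602 × 10⁻¹⁹ × 1.030 = 1.650 × 10⁻¹⁹ J.
p = √(2mKE) = √(2 × 1.673 × 10⁻²⁷ × 1.650 × 10⁻¹⁹) = 2.350 × 10⁻²³ kg·m/s.
λ = h/p = 6.626 × 10⁻³⁴ / 2.350 × 10⁻²³ = 2.82 × 10⁻¹¹ m = 28.2 pm.

λ = 28.2 pm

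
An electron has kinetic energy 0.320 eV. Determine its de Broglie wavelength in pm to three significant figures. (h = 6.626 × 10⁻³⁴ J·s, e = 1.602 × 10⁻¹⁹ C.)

KE = 0.320 eV = 5.126 × 10⁻²⁰ J.
p = √(2mKE) = √(2 × 9.109 × 10⁻³¹ × 5.126 × 10⁻²⁰) = 3.056 × 10⁻²⁵ kg·m/s.
λ = h/p = 6.626 × 10⁻³⁴ / 3.056 × 10⁻²⁵ = 2.17 × 10⁻⁹ m = 2170 pm.

λ = 2170 pm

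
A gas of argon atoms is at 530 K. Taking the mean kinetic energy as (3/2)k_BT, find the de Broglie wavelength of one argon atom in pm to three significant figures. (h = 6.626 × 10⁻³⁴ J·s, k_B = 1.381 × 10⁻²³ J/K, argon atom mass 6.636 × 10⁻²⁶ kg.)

KE = (3/2)k_BT = 1.5 × 1.381 × 10⁻²³ × 530 = 1.098 × 10⁻²⁰ J.
p = √(2mKE) = √(2 × 6.636 × 10⁻²⁶ × 1.098 × 10⁻²⁰) = 3.817 × 10⁻²³ kg·m/s.
λ = h/p = 1.74 × 10⁻¹¹ m = 17.4 pm.

λ = 17.4 pm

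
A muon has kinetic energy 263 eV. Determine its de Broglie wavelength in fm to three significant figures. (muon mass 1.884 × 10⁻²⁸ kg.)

KE = 263 eV = 4.213 × 10⁻¹⁷ J.
p = √(2mKE) = √(2 × 1.884 × 10⁻²⁸ × 4.213 × 10⁻¹⁷) = 1.260 × 10⁻²² kg·m/s.
λ = h/p = 6.626 × 10⁻³⁴ / 1.260 × 10⁻²² = 5.26 × 10⁻¹² m = 5260 fm.

λ = 5260 fm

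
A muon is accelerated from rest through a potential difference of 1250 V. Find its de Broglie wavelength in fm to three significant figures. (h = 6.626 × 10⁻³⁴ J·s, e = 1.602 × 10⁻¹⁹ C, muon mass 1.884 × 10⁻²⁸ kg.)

KE = eV = 1.602 × 10⁻¹⁹ × 1250 = 2.003 × 10⁻¹⁶ J.
p = √(2mKE) = √(2 × 1.884 × 10⁻²⁸ × 2.003 × 10⁻¹⁶) = 2.747 × 10⁻²² kg·m/s.
λ = h/p = 6.626 × 10⁻³⁴ / 2.747 × 10⁻²² = 2.41 × 10⁻¹² m = 2410 fm.

λ = 2410 fm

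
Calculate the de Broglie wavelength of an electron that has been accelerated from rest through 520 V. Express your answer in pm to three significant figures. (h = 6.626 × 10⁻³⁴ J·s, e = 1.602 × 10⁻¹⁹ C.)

KE = eV = 1.602 × 10⁻¹⁹ × 520.0 = 8.330 × 10⁻¹⁷ J.
p = √(2mKE) = √(2 × 9.109 × 10⁻³¹ × 8.330 × 10⁻¹⁷) = 1.232 × 10⁻²³ kg·m/s.
λ = h/p = 6.626 × 10⁻³⁴ / 1.232 × 10⁻²³ = 5.38 × 10⁻¹¹ m = 53.8 pm.

λ = 53.8 pm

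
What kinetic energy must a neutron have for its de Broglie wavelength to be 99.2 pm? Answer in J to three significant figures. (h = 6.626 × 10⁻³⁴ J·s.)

p = h/λ = 6.626 × 10⁻³⁴ / 9.920 × 10⁻¹¹ = 6.679 × 10⁻²⁴ kg·m/s.
KE = p²/(2m) = (6.679 × 10⁻²⁴)² / (2 × 1.675 × 10⁻²⁷) = 1.332 × 10⁻²⁰ J = 1.33 × 10⁻²⁰ J.

KE = 1.33 × 10⁻²⁰ J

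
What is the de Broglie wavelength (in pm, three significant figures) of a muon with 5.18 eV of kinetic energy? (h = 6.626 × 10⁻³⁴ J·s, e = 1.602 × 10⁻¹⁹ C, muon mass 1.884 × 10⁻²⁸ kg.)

KE = 5.18 eV = 8.298 × 10⁻¹⁹ J.
p = √(2mKE) = √(2 × 1.884 × 10⁻²⁸ × 8.298 × 10⁻¹⁹) = 1.768 × 10⁻²³ kg·m/s.
λ = h/p = 6.626 × 10⁻³⁴ / 1.768 × 10⁻²³ = 3.75 × 10⁻¹¹ m = 37.5 pm.

λ = 37.5 pm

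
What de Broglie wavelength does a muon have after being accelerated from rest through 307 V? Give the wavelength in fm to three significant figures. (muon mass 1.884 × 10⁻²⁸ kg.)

λ = 4870 fm

KE = eV = 1.602 × 10⁻¹⁹ × 307.0 = 4.918 × 10⁻¹⁷ J.
p = √(2mKE) = √(2 × 1.884 × 10⁻²⁸ × 4.918 × 10⁻¹⁷) = 1.361 × 10⁻²² kg·m/s.
λ = h/p = 6.626 × 10⁻³⁴ / 1.361 × 10⁻²² = 4.87 × 10⁻¹² m = 4870 fm.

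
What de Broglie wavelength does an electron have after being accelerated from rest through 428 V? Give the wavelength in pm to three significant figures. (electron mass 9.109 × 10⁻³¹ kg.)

λ = 59.3 pm

KE = eV = 1.602 × 10⁻¹⁹ × 428.0 = 6.857 × 10⁻¹⁷ J.
p = √(2mKE) = √(2 × 9.109 × 10⁻³¹ × 6.857 × 10⁻¹⁷) = 1.118 × 10⁻²³ kg·m/s.
λ = h/p = 6.626 × 10⁻³⁴ / 1.118 × 10⁻²³ = 5.93 × 10⁻¹¹ m = 59.3 pm.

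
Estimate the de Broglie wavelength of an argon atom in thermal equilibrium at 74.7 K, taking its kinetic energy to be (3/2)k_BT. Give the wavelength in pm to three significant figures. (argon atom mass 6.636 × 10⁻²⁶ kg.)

λ = 46.2 pm

KE = (3/2)k_BT = 1.5 × 1.381 × 10⁻²³ × 74.7 = 1.547 × 10⁻²¹ J.
p = √(2mKE) = √(2 × 6.636 × 10⁻²⁶ × 1.547 × 10⁻²¹) = 1.433 × 10⁻²³ kg·m/s.
λ = h/p = 4.62 × 10⁻¹¹ m = 46.2 pm.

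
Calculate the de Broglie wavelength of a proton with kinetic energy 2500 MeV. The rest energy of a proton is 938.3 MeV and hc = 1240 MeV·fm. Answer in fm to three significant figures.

λ = 0.375 fm

Total energy E = KE + m₀c² = 2500 + 938.3 = 3438.3 MeV.
(pc)² = E² − (m₀c²)² = (3438.3)² − (938.3)² = 1.094 × 10⁷ MeV², so pc = 3308 MeV.
λ = hc/(pc) = 1240 MeV·fm / 3308 MeV = 0.375 fm.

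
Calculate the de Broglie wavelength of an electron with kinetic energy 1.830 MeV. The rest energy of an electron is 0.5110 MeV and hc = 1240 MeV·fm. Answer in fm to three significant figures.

Total energy E = KE + m₀c² = 1.830 + 0.5110 = 2.3410 MeV.
(pc)² = E² − (m₀c²)² = (2.3410)² − (0.5110)² = 5.219 MeV², so pc = 2.285 MeV.
λ = hc/(pc) = 1240 MeV·fm / 2.285 MeV = 543 fm.

λ = 543 fm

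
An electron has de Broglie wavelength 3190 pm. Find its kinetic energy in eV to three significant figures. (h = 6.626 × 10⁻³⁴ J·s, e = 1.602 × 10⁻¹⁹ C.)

p = h/λ = 6.626 × 10⁻³⁴ / 3.190 × 10⁻⁹ = 2.077 × 10⁻²⁵ kg·m/s.
KE = p²/(2m) = (2.077 × 10⁻²⁵)² / (2 × 9.109 × 10⁻³¹) = 2.368 × 10⁻²⁰ J = 0.148 eV.

KE = 0.148 eV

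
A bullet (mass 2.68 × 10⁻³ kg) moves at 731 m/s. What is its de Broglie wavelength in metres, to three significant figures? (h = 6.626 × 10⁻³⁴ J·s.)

λ = 3.38 × 10⁻³⁴ m

p = mv = 2.68 × 10⁻³ × 731 = 1.959 kg·m/s.
λ = h/p = 6.626 × 10⁻³⁴ / 1.959 = 3.38 × 10⁻³⁴ m.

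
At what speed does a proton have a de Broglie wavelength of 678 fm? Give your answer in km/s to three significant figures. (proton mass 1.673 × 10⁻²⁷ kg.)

v = 584 km/s

p = h/λ = 6.626 × 10⁻³⁴ / 6.780 × 10⁻¹³ = 9.773 × 10⁻²² kg·m/s.
v = p/m = 9.773 × 10⁻²² / 1.673 × 10⁻²⁷ = 5.84 × 10⁵ m/s = 584 km/s.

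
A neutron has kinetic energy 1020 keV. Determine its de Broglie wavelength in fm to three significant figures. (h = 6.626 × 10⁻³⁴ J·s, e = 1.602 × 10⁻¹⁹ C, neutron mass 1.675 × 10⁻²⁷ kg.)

KE = 1020 keV = 1.634 × 10⁻¹³ J.
p = √(2mKE) = √(2 × 1.675 × 10⁻²⁷ × 1.634 × 10⁻¹³) = 2.340 × 10⁻²⁰ kg·m/s.
λ = h/p = 6.626 × 10⁻³⁴ / 2.340 × 10⁻²⁰ = 2.83 × 10⁻¹⁴ m = 28.3 fm.

λ = 28.3 fm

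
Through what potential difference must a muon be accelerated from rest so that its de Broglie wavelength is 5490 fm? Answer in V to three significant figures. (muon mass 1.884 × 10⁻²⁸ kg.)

V = 241 V

p = h/λ = 6.626 × 10⁻³⁴ / 5.490 × 10⁻¹² = 1.207 × 10⁻²² kg·m/s.
KE = p²/(2m) = 3.866 × 10⁻¹⁷ J.
V = KE/e = 3.866 × 10⁻¹⁷ / (1.602 × 10⁻¹⁹) = 241 V.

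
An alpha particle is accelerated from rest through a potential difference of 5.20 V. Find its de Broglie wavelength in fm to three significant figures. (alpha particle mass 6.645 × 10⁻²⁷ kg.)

KE = 2eV = 2 × 1.602 × 10⁻¹⁹ × 5.200 = 1.666 × 10⁻¹⁸ J.
p = √(2mKE) = √(2 × 6.645 × 10⁻²⁷ × 1.666 × 10⁻¹⁸) = 1.488 × 10⁻²² kg·m/s.
λ = h/p = 6.626 × 10⁻³⁴ / 1.488 × 10⁻²² = 4.45 × 10⁻¹² m = 4450 fm.

λ = 4450 fm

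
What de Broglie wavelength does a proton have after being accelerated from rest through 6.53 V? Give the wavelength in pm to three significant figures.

KE = eV = 1.602 × 10⁻¹⁹ × 6.530 = 1.046 × 10⁻¹⁸ J.
p = √(2mKE) = √(2 × 1.673 × 10⁻²⁷ × 1.046 × 10⁻¹⁸) = 5.916 × 10⁻²³ kg·m/s.
λ = h/p = 6.626 × 10⁻³⁴ / 5.916 × 10⁻²³ = 1.12 × 10⁻¹¹ m = 11.2 pm.

λ = 11.2 pm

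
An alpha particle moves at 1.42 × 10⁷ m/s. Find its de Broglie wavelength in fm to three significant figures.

λ = 7.02 fm

p = mv = 6.645 × 10⁻²⁷ × 1.42 × 10⁷ = 9.436 × 10⁻²⁰ kg·m/s.
λ = h/p = 6.626 × 10⁻³⁴ / 9.436 × 10⁻²⁰ = 7.02 × 10⁻¹⁵ m = 7.02 fm.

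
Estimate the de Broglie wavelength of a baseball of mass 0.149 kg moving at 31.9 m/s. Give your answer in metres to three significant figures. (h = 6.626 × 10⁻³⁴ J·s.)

p = mv = 0.149 × 31.9 = 4.753 kg·m/s.
λ = h/p = 6.626 × 10⁻³⁴ / 4.753 = 1.39 × 10⁻³⁴ m.

λ = 1.39 × 10⁻³⁴ m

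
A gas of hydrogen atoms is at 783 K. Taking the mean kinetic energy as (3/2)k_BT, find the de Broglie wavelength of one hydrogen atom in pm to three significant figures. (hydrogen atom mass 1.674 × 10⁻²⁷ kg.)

λ = 89.9 pm

KE = (3/2)k_BT = 1.5 × 1.381 × 10⁻²³ × 783 = 1.622 × 10⁻²⁰ J.
p = √(2mKE) = √(2 × 1.674 × 10⁻²⁷ × 1.622 × 10⁻²⁰) = 7.369 × 10⁻²⁴ kg·m/s.
λ = h/p = 8.99 × 10⁻¹¹ m = 89.9 pm.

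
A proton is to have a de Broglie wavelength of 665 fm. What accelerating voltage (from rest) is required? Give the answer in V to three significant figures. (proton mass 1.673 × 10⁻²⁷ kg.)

p = h/λ = 6.626 × 10⁻³⁴ / 6.650 × 10⁻¹³ = 9.964 × 10⁻²² kg·m/s.
KE = p²/(2m) = 2.967 × 10⁻¹⁶ J.
V = KE/e = 2.967 × 10⁻¹⁶ / (1.602 × 10⁻¹⁹) = 1850 V.

V = 1850 V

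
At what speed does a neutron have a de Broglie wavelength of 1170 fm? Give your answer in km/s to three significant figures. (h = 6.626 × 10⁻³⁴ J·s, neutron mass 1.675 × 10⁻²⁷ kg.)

v = 338 km/s

p = h/λ = 6.626 × 10⁻³⁴ / 1.170 × 10⁻¹² = 5.663 × 10⁻²² kg·m/s.
v = p/m = 5.663 × 10⁻²² / 1.675 × 10⁻²⁷ = 3.38 × 10⁵ m/s = 338 km/s.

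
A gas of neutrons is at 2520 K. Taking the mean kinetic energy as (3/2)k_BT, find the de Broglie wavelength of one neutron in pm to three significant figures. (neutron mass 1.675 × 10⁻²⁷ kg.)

KE = (3/2)k_BT = 1.5 × 1.381 × 10⁻²³ × 2520 = 5.220 × 10⁻²⁰ J.
p = √(2mKE) = √(2 × 1.675 × 10⁻²⁷ × 5.220 × 10⁻²⁰) = 1.322 × 10⁻²³ kg·m/s.
λ = h/p = 5.01 × 10⁻¹¹ m = 50.1 pm.

λ = 50.1 pm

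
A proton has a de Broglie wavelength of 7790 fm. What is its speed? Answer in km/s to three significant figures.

v = 50.8 km/s

p = h/λ = 6.626 × 10⁻³⁴ / 7.790 × 10⁻¹² = 8.506 × 10⁻²³ kg·m/s.
v = p/m = 8.506 × 10⁻²³ / 1.673 × 10⁻²⁷ = 5.08 × 10⁴ m/s = 50.8 km/s.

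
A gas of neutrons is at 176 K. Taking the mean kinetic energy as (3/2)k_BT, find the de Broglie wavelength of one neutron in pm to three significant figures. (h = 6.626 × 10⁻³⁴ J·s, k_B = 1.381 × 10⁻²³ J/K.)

KE = (3/2)k_BT = 1.5 × 1.381 × 10⁻²³ × 176 = 3.646 × 10⁻²¹ J.
p = √(2mKE) = √(2 × 1.675 × 10⁻²⁷ × 3.646 × 10⁻²¹) = 3.495 × 10⁻²⁴ kg·m/s.
λ = h/p = 1.90 × 10⁻¹⁰ m = 190 pm.

λ = 190 pm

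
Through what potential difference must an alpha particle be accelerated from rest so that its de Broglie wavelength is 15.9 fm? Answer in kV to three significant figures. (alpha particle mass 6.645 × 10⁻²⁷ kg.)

p = h/λ = 6.626 × 10⁻³⁴ / 1.590 × 10⁻¹⁴ = 4.167 × 10⁻²⁰ kg·m/s.
KE = p²/(2m) = 1.307 × 10⁻¹³ J.
V = KE/2e = 1.307 × 10⁻¹³ / (2 × 1.602 × 10⁻¹⁹) = 408 kV.

V = 408 kV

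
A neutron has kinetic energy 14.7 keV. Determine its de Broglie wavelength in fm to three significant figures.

λ = 236 fm

KE = 14.7 keV = 2.355 × 10⁻¹⁵ J.
p = √(2mKE) = √(2 × 1.675 × 10⁻²⁷ × 2.355 × 10⁻¹⁵) = 2.809 × 10⁻²¹ kg·m/s.
λ = h/p = 6.626 × 10⁻³⁴ / 2.809 × 10⁻²¹ = 2.36 × 10⁻¹³ m = 236 fm.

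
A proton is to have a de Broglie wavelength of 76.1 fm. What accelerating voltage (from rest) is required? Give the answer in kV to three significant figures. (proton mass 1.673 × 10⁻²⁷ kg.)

p = h/λ = 6.626 × 10⁻³⁴ / 7.610 × 10⁻¹⁴ = 8.707 × 10⁻²¹ kg·m/s.
KE = p²/(2m) = 2.266 × 10⁻¹⁴ J.
V = KE/e = 2.266 × 10⁻¹⁴ / (1.602 × 10⁻¹⁹) = 141 kV.

V = 141 kV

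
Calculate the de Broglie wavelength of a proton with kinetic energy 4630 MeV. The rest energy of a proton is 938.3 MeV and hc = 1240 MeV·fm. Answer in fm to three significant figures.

Total energy E = KE + m₀c² = 4630 + 938.3 = 5568.3 MeV.
(pc)² = E² − (m₀c²)² = (5568.3)² − (938.3)² = 3.013 × 10⁷ MeV², so pc = 5489 MeV.
λ = hc/(pc) = 1240 MeV·fm / 5489 MeV = 0.226 fm.

λ = 0.226 fm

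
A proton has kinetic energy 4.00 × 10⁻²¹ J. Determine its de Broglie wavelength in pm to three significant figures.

λ = 181 pm

p = √(2mKE) = √(2 × 1.673 × 10⁻²⁷ × 4.000 × 10⁻²¹) = 3.658 × 10⁻²⁴ kg·m/s.
λ = h/p = 6.626 × 10⁻³⁴ / 3.658 × 10⁻²⁴ = 1.81 × 10⁻¹⁰ m = 181 pm.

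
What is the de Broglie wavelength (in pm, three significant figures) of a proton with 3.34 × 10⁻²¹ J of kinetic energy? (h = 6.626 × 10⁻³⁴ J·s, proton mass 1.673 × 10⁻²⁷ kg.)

λ = 198 pm

p = √(2mKE) = √(2 × 1.673 × 10⁻²⁷ × 3.340 × 10⁻²¹) = 3.343 × 10⁻²⁴ kg·m/s.
λ = h/p = 6.626 × 10⁻³⁴ / 3.343 × 10⁻²⁴ = 1.98 × 10⁻¹⁰ m = 198 pm.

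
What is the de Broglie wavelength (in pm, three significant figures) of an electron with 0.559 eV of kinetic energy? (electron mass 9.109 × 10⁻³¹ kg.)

λ = 1640 pm

KE = 0.559 eV = 8.955 × 10⁻²⁰ J.
p = √(2mKE) = √(2 × 9.109 × 10⁻³¹ × 8.955 × 10⁻²⁰) = 4.039 × 10⁻²⁵ kg·m/s.
λ = h/p = 6.626 × 10⁻³⁴ / 4.039 × 10⁻²⁵ = 1.64 × 10⁻⁹ m = 1640 pm.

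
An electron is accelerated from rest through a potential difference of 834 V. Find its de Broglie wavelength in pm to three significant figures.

λ = 42.5 pm

KE = eV = 1.602 × 10⁻¹⁹ × 834.0 = 1.336 × 10⁻¹⁶ J.
p = √(2mKE) = √(2 × 9.109 × 10⁻³¹ × 1.336 × 10⁻¹⁶) = 1.560 × 10⁻²³ kg·m/s.
λ = h/p = 6.626 × 10⁻³⁴ / 1.560 × 10⁻²³ = 4.25 × 10⁻¹¹ m = 42.5 pm.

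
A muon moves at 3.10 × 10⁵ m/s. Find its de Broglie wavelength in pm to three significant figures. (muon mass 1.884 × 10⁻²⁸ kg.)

p = mv = 1.884 × 10⁻²⁸ × 3.10 × 10⁵ = 5.840 × 10⁻²³ kg·m/s.
λ = h/p = 6.626 × 10⁻³⁴ / 5.840 × 10⁻²³ = 1.13 × 10⁻¹¹ m = 11.3 pm.

λ = 11.3 pm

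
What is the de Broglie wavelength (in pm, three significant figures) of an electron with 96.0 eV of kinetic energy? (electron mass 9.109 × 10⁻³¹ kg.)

λ = 125 pm

KE = 96.0 eV = 1.538 × 10⁻¹⁷ J.
p = √(2mKE) = √(2 × 9.109 × 10⁻³¹ × 1.538 × 10⁻¹⁷) = 5.293 × 10⁻²⁴ kg·m/s.
λ = h/p = 6.626 × 10⁻³⁴ / 5.293 × 10⁻²⁴ = 1.25 × 10⁻¹⁰ m = 125 pm.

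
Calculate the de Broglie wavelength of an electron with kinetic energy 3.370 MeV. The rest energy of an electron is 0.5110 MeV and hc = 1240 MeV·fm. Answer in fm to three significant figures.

Total energy E = KE + m₀c² = 3.370 + 0.5110 = 3.8810 MeV.
(pc)² = E² − (m₀c²)² = (3.8810)² − (0.5110)² = 14.80 MeV², so pc = 3.847 MeV.
λ = hc/(pc) = 1240 MeV·fm / 3.847 MeV = 322 fm.

λ = 322 fm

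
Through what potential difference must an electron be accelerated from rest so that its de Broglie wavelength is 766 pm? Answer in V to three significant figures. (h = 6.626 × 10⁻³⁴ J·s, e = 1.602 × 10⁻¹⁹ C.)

V = 2.56 V

p = h/λ = 6.626 × 10⁻³⁴ / 7.660 × 10⁻¹⁰ = 8.650 × 10⁻²⁵ kg·m/s.
KE = p²/(2m) = 4.107 × 10⁻¹⁹ J.
V = KE/e = 4.107 × 10⁻¹⁹ / (1.602 × 10⁻¹⁹) = 2.56 V.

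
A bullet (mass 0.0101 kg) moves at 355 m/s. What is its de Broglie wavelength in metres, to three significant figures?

p = mv = 0.0101 × 355 = 3.585 kg·m/s.
λ = h/p = 6.626 × 10⁻³⁴ / 3.585 = 1.85 × 10⁻³⁴ m.

λ = 1.85 × 10⁻³⁴ m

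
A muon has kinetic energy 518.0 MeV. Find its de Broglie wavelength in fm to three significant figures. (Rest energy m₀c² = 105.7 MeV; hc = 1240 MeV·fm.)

Total energy E = KE + m₀c² = 518.0 + 105.7 = 623.7 MeV.
(pc)² = E² − (m₀c²)² = (623.7)² − (105.7)² = 3.778 × 10⁵ MeV², so pc = 614.7 MeV.
λ = hc/(pc) = 1240 MeV·fm / 614.7 MeV = 2.02 fm.

λ = 2.02 fm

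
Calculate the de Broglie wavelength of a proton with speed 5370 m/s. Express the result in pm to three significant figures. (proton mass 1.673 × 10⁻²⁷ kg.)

p = mv = 1.673 × 10⁻²⁷ × 5370 = 8.984 × 10⁻²⁴ kg·m/s.
λ = h/p = 6.626 × 10⁻³⁴ / 8.984 × 10⁻²⁴ = 7.38 × 10⁻¹¹ m = 73.8 pm.

λ = 73.8 pm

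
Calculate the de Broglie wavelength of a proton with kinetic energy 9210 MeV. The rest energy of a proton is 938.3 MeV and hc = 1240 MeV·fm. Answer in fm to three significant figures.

Total energy E = KE + m₀c² = 9210 + 938.3 = 10148.3 MeV.
(pc)² = E² − (m₀c²)² = (10148.3)² − (938.3)² = 1.021 × 10⁸ MeV², so pc = 1.010 × 10⁴ MeV.
λ = hc/(pc) = 1240 MeV·fm / 1.010 × 10⁴ MeV = 0.123 fm.

λ = 0.123 fm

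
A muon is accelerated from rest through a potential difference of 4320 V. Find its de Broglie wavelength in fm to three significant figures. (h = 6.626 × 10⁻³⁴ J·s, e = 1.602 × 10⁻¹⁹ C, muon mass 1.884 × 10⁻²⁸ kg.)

λ = 1300 fm

KE = eV = 1.602 × 10⁻¹⁹ × 4320 = 6.921 × 10⁻¹⁶ J.
p = √(2mKE) = √(2 × 1.884 × 10⁻²⁸ × 6.921 × 10⁻¹⁶) = 5.107 × 10⁻²² kg·m/s.
λ = h/p = 6.626 × 10⁻³⁴ / 5.107 × 10⁻²² = 1.30 × 10⁻¹² m = 1300 fm.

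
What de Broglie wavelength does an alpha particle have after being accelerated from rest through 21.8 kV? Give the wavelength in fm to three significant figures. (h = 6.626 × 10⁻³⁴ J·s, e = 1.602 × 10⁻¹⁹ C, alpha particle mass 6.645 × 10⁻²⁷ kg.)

KE = 2eV = 2 × 1.602 × 10⁻¹⁹ × 2.180 × 10⁴ = 6.985 × 10⁻¹⁵ J.
p = √(2mKE) = √(2 × 6.645 × 10⁻²⁷ × 6.985 × 10⁻¹⁵) = 9.635 × 10⁻²¹ kg·m/s.
λ = h/p = 6.626 × 10⁻³⁴ / 9.635 × 10⁻²¹ = 6.88 × 10⁻¹⁴ m = 68.8 fm.

λ = 68.8 fm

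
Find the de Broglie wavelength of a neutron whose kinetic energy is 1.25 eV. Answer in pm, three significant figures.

KE = 1.25 eV = 2.003 × 10⁻¹⁹ J.
p = √(2mKE) = √(2 × 1.675 × 10⁻²⁷ × 2.003 × 10⁻¹⁹) = 2.590 × 10⁻²³ kg·m/s.
λ = h/p = 6.626 × 10⁻³⁴ / 2.590 × 10⁻²³ = 2.56 × 10⁻¹¹ m = 25.6 pm.

λ = 25.6 pm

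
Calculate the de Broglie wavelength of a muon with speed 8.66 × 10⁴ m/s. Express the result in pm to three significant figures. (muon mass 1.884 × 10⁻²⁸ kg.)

λ = 40.6 pm

p = mv = 1.884 × 10⁻²⁸ × 8.66 × 10⁴ = 1.632 × 10⁻²³ kg·m/s.
λ = h/p = 6.626 × 10⁻³⁴ / 1.632 × 10⁻²³ = 4.06 × 10⁻¹¹ m = 40.6 pm.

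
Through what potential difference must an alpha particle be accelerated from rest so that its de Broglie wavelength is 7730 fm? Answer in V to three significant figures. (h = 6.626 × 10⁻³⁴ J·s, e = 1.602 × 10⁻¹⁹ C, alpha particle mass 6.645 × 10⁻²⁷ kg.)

p = h/λ = 6.626 × 10⁻³⁴ / 7.730 × 10⁻¹² = 8.572 × 10⁻²³ kg·m/s.
KE = p²/(2m) = 5.529 × 10⁻¹⁹ J.
V = KE/2e = 5.529 × 10⁻¹⁹ / (2 × 1.602 × 10⁻¹⁹) = 1.73 V.

V = 1.73 V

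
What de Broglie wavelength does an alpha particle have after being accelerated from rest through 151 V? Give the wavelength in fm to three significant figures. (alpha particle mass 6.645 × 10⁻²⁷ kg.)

KE = 2eV = 2 × 1.602 × 10⁻¹⁹ × 151.0 = 4.838 × 10⁻¹⁷ J.
p = √(2mKE) = √(2 × 6.645 × 10⁻²⁷ × 4.838 × 10⁻¹⁷) = 8.019 × 10⁻²² kg·m/s.
λ = h/p = 6.626 × 10⁻³⁴ / 8.019 × 10⁻²² = 8.26 × 10⁻¹³ m = 826 fm.

λ = 826 fm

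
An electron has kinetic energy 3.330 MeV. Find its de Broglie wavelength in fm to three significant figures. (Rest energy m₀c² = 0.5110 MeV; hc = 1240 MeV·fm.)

λ = 326 fm

Total energy E = KE + m₀c² = 3.330 + 0.5110 = 3.8410 MeV.
(pc)² = E² − (m₀c²)² = (3.8410)² − (0.5110)² = 14.49 MeV², so pc = 3.807 MeV.
λ = hc/(pc) = 1240 MeV·fm / 3.807 MeV = 326 fm.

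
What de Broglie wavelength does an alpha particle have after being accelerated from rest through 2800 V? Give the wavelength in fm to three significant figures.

λ = 192 fm

KE = 2eV = 2 × 1.602 × 10⁻¹⁹ × 2800 = 8.971 × 10⁻¹⁶ J.
p = √(2mKE) = √(2 × 6.645 × 10⁻²⁷ × 8.971 × 10⁻¹⁶) = 3.453 × 10⁻²¹ kg·m/s.
λ = h/p = 6.626 × 10⁻³⁴ / 3.453 × 10⁻²¹ = 1.92 × 10⁻¹³ m = 192 fm.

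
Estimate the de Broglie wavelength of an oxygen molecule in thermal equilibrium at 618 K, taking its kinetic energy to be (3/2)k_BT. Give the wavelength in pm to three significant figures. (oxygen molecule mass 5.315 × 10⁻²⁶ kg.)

KE = (3/2)k_BT = 1.5 × 1.381 × 10⁻²³ × 618 = 1.280 × 10⁻²⁰ J.
p = √(2mKE) = √(2 × 5.315 × 10⁻²⁶ × 1.280 × 10⁻²⁰) = 3.689 × 10⁻²³ kg·m/s.
λ = h/p = 1.80 × 10⁻¹¹ m = 18.0 pm.

λ = 18.0 pm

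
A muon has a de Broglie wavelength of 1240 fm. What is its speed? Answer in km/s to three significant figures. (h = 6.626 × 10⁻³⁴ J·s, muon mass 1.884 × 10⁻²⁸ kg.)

p = h/λ = 6.626 × 10⁻³⁴ / 1.240 × 10⁻¹² = 5.344 × 10⁻²² kg·m/s.
v = p/m = 5.344 × 10⁻²² / 1.884 × 10⁻²⁸ = 2.84 × 10⁶ m/s = 2840 km/s.

v = 2840 km/s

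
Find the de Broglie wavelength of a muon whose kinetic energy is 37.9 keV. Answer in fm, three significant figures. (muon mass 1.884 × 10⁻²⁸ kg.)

λ = 438 fm

KE = 37.9 keV = 6.072 × 10⁻¹⁵ J.
p = √(2mKE) = √(2 × 1.884 × 10⁻²⁸ × 6.072 × 10⁻¹⁵) = 1.513 × 10⁻²¹ kg·m/s.
λ = h/p = 6.626 × 10⁻³⁴ / 1.513 × 10⁻²¹ = 4.38 × 10⁻¹³ m = 438 fm.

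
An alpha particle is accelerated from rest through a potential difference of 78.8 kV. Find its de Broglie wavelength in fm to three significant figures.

KE = 2eV = 2 × 1.602 × 10⁻¹⁹ × 7.880 × 10⁴ = 2.525 × 10⁻¹⁴ J.
p = √(2mKE) = √(2 × 6.645 × 10⁻²⁷ × 2.525 × 10⁻¹⁴) = 1.832 × 10⁻²⁰ kg·m/s.
λ = h/p = 6.626 × 10⁻³⁴ / 1.832 × 10⁻²⁰ = 3.62 × 10⁻¹⁴ m = 36.2 fm.

λ = 36.2 fm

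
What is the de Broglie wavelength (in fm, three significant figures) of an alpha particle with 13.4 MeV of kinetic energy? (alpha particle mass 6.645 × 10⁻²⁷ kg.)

λ = 3.92 fm

KE = 13.4 MeV = 2.147 × 10⁻¹² J.
p = √(2mKE) = √(2 × 6.645 × 10⁻²⁷ × 2.147 × 10⁻¹²) = 1.689 × 10⁻¹⁹ kg·m/s.
λ = h/p = 6.626 × 10⁻³⁴ / 1.689 × 10⁻¹⁹ = 3.92 × 10⁻¹⁵ m = 3.92 fm.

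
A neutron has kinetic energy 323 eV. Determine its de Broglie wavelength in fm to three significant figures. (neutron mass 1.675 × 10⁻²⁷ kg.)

λ = 1590 fm

KE = 323 eV = 5.174 × 10⁻¹⁷ J.
p = √(2mKE) = √(2 × 1.675 × 10⁻²⁷ × 5.174 × 10⁻¹⁷) = 4.163 × 10⁻²² kg·m/s.
λ = h/p = 6.626 × 10⁻³⁴ / 4.163 × 10⁻²² = 1.59 × 10⁻¹² m = 1590 fm.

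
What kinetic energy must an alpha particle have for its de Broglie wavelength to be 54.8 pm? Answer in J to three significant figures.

p = h/λ = 6.626 × 10⁻³⁴ / 5.480 × 10⁻¹¹ = 1.209 × 10⁻²³ kg·m/s.
KE = p²/(2m) = (1.209 × 10⁻²³)² / (2 × 6.645 × 10⁻²⁷) = 1.100 × 10⁻²⁰ J = 1.10 × 10⁻²⁰ J.

KE = 1.10 × 10⁻²⁰ J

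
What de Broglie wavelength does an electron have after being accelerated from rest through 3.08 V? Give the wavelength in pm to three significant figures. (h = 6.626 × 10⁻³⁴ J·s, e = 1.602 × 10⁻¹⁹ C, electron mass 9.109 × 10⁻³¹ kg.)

λ = 699 pm

KE = eV = 1.602 × 10⁻¹⁹ × 3.080 = 4.934 × 10⁻¹⁹ J.
p = √(2mKE) = √(2 × 9.109 × 10⁻³¹ × 4.934 × 10⁻¹⁹) = 9.481 × 10⁻²⁵ kg·m/s.
λ = h/p = 6.626 × 10⁻³⁴ / 9.481 × 10⁻²⁵ = 6.99 × 10⁻¹⁰ m = 699 pm.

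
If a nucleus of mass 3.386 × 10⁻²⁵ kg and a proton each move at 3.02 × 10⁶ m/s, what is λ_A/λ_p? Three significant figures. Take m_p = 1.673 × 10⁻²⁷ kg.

λ_A/λ_p = 4.94 × 10⁻³

At fixed v, p = mv so λ = h/(mv) ∝ 1/m.
λ_A/λ_p = m_p/m_A = 1.673 × 10⁻²⁷/3.386 × 10⁻²⁵ = 4.94 × 10⁻³.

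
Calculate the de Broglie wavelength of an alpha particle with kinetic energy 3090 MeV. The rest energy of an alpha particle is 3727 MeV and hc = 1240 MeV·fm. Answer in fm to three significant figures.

λ = 0.217 fm

Total energy E = KE + m₀c² = 3090 + 3727 = 6817 MeV.
(pc)² = E² − (m₀c²)² = (6817)² − (3727)² = 3.258 × 10⁷ MeV², so pc = 5708 MeV.
λ = hc/(pc) = 1240 MeV·fm / 5708 MeV = 0.217 fm.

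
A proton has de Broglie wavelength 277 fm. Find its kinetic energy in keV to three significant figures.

p = h/λ = 6.626 × 10⁻³⁴ / 2.770 × 10⁻¹³ = 2.392 × 10⁻²¹ kg·m/s.
KE = p²/(2m) = (2.392 × 10⁻²¹)² / (2 × 1.673 × 10⁻²⁷) = 1.710 × 10⁻¹⁵ J = 10.7 keV.

KE = 10.7 keV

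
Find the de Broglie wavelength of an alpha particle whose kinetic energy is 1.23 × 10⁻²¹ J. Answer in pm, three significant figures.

λ = 164 pm

p = √(2mKE) = √(2 × 6.645 × 10⁻²⁷ × 1.230 × 10⁻²¹) = 4.043 × 10⁻²⁴ kg·m/s.
λ = h/p = 6.626 × 10⁻³⁴ / 4.043 × 10⁻²⁴ = 1.64 × 10⁻¹⁰ m = 164 pm.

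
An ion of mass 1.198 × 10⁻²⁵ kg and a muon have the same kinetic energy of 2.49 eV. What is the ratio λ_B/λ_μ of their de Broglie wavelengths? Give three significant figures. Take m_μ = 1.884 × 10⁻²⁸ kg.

λ_B/λ_μ = 0.0397

At fixed KE, p = √(2mKE) so λ = h/p ∝ 1/√m.
λ_B/λ_μ = √(m_μ/m_B) = √(1.884 × 10⁻²⁸/1.198 × 10⁻²⁵) = √(1.573 × 10⁻³) = 0.0397.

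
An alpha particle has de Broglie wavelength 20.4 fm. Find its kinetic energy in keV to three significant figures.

p = h/λ = 6.626 × 10⁻³⁴ / 2.040 × 10⁻¹⁴ = 3.248 × 10⁻²⁰ kg·m/s.
KE = p²/(2m) = (3.248 × 10⁻²⁰)² / (2 × 6.645 × 10⁻²⁷) = 7.938 × 10⁻¹⁴ J = 496 keV.

KE = 496 keV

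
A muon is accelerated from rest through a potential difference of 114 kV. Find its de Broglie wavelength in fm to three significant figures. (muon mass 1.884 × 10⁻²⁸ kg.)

KE = eV = 1.602 × 10⁻¹⁹ × 1.140 × 10⁵ = 1.826 × 10⁻¹⁴ J.
p = √(2mKE) = √(2 × 1.884 × 10⁻²⁸ × 1.826 × 10⁻¹⁴) = 2.623 × 10⁻²¹ kg·m/s.
λ = h/p = 6.626 × 10⁻³⁴ / 2.623 × 10⁻²¹ = 2.53 × 10⁻¹³ m = 253 fm.

λ = 253 fm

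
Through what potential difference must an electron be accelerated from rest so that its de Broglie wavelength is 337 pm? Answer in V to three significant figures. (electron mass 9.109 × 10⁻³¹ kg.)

V = 13.2 V

p = h/λ = 6.626 × 10⁻³⁴ / 3.370 × 10⁻¹⁰ = 1.966 × 10⁻²⁴ kg·m/s.
KE = p²/(2m) = 2.122 × 10⁻¹⁸ J.
V = KE/e = 2.122 × 10⁻¹⁸ / (1.602 × 10⁻¹⁹) = 13.2 V.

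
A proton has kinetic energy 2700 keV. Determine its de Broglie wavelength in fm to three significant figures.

KE = 2700 keV = 4.325 × 10⁻¹³ J.
p = √(2mKE) = √(2 × 1.673 × 10⁻²⁷ × 4.325 × 10⁻¹³) = 3.804 × 10⁻²⁰ kg·m/s.
λ = h/p = 6.626 × 10⁻³⁴ / 3.804 × 10⁻²⁰ = 1.74 × 10⁻¹⁴ m = 17.4 fm.

λ = 17.4 fm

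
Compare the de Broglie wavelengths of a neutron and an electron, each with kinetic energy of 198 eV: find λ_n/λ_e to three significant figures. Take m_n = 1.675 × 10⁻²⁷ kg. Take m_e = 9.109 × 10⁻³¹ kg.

At fixed KE, p = √(2mKE) so λ = h/p ∝ 1/√m.
λ_n/λ_e = √(m_e/m_n) = √(9.109 × 10⁻³¹/1.675 × 10⁻²⁷) = √(5.438 × 10⁻⁴) = 0.0233.

λ_n/λ_e = 0.0233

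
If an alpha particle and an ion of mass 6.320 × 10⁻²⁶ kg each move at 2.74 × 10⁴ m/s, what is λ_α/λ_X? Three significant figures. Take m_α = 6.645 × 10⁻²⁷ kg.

At fixed v, p = mv so λ = h/(mv) ∝ 1/m.
λ_α/λ_X = m_X/m_α = 6.320 × 10⁻²⁶/6.645 × 10⁻²⁷ = 9.51.

λ_α/λ_X = 9.51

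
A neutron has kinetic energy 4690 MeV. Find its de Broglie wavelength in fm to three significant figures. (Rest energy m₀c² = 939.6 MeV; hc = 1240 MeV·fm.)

Total energy E = KE + m₀c² = 4690 + 939.6 = 5629.6 MeV.
(pc)² = E² − (m₀c²)² = (5629.6)² − (939.6)² = 3.081 × 10⁷ MeV², so pc = 5551 MeV.
λ = hc/(pc) = 1240 MeV·fm / 5551 MeV = 0.223 fm.

λ = 0.223 fm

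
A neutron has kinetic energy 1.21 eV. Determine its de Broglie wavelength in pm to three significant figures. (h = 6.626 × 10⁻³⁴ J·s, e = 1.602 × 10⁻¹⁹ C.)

KE = 1.21 eV = 1.938 × 10⁻¹⁹ J.
p = √(2mKE) = √(2 × 1.675 × 10⁻²⁷ × 1.938 × 10⁻¹⁹) = 2.548 × 10⁻²³ kg·m/s.
λ = h/p = 6.626 × 10⁻³⁴ / 2.548 × 10⁻²³ = 2.60 × 10⁻¹¹ m = 26.0 pm.

λ = 26.0 pm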